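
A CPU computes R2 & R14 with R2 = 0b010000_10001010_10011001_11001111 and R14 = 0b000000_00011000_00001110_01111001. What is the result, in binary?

0b000000000010000000100001001001

AND bit by bit (1 only where both bits are 1):
  010000100010101001100111001111
& 000000000110000000111001111001
= 000000000010000000100001001001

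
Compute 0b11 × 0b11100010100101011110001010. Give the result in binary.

0b1010100111110000011010011110

Multiply each base-2 digit by 3, carrying:
  0×3 = 0 → write 0
  1×3 = 3 → write 1 carry 1
  0×3+1 = 1 → write 1
  1×3 = 3 → write 1 carry 1
  0×3+1 = 1 → write 1
  0×3 = 0 → write 0
  0×3 = 0 → write 0
  1×3 = 3 → write 1 carry 1
  1×3+1 = 4 → write 0 carry 2
  1×3+2 = 5 → write 1 carry 2
  1×3+2 = 5 → write 1 carry 2
  0×3+2 = 2 → write 0 carry 1
  1×3+1 = 4 → write 0 carry 2
  0×3+2 = 2 → write 0 carry 1
  1×3+1 = 4 → write 0 carry 2
  0×3+2 = 2 → write 0 carry 1
  0×3+1 = 1 → write 1
  1×3 = 3 → write 1 carry 1
  0×3+1 = 1 → write 1
  1×3 = 3 → write 1 carry 1
  0×3+1 = 1 → write 1
  0×3 = 0 → write 0
  0×3 = 0 → write 0
  1×3 = 3 → write 1 carry 1
  1×3+1 = 4 → write 0 carry 2
  1×3+2 = 5 → write 1 carry 2
  remaining carry: 10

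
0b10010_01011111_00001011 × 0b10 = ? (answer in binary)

Multiply each base-2 digit by 2, carrying:
  1×2 = 2 → write 0 carry 1
  1×2+1 = 3 → write 1 carry 1
  0×2+1 = 1 → write 1
  1×2 = 2 → write 0 carry 1
  0×2+1 = 1 → write 1
  0×2 = 0 → write 0
  0×2 = 0 → write 0
  0×2 = 0 → write 0
  1×2 = 2 → write 0 carry 1
  1×2+1 = 3 → write 1 carry 1
  1×2+1 = 3 → write 1 carry 1
  1×2+1 = 3 → write 1 carry 1
  1×2+1 = 3 → write 1 carry 1
  0×2+1 = 1 → write 1
  1×2 = 2 → write 0 carry 1
  0×2+1 = 1 → write 1
  0×2 = 0 → write 0
  1×2 = 2 → write 0 carry 1
  0×2+1 = 1 → write 1
  0×2 = 0 → write 0
  1×2 = 2 → write 0 carry 1
  remaining carry: 1

0b1001001011111000010110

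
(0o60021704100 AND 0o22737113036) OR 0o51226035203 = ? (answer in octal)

0o60021704100 AND 0o22737113036 = 0o20021100000.
Then OR with 0o51226035203.

0o71227135203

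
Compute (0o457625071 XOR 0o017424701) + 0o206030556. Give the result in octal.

0o646232546

First 0o457625071 XOR 0o017424701 = 0o440201770.
Add column by column in base 8, right to left:
  0+6 = 6
  7+5 = 4 carry 1
  7+5+1 = 5 carry 1
  1+0+1 = 2
  0+3 = 3
  2+0 = 2
  0+6 = 6
  4+0 = 4
  4+2 = 6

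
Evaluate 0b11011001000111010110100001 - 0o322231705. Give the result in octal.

0o6640734

0b11011001000111010110100001 = 0o331072641 in octal.
Subtract column by column in base 8:
  1-5 → 4 (borrow)
  4-0-1 → 3
  6-7 → 7 (borrow)
  2-1-1 → 0
  7-3 → 4
  0-2 → 6 (borrow)
  1-2-1 → 6 (borrow)
  3-2-1 → 0
  3-3 → 0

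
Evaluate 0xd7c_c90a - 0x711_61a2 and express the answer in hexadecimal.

Subtract column by column in base 16:
  a-2 → 8
  0-a → 6 (borrow)
  9-1-1 → 7
  c-6 → 6
  c-1 → b
  7-1 → 6
  d-7 → 6

0x66b6768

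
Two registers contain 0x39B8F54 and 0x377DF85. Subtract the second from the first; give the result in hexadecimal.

0x23AFCF

Subtract column by column in base 16:
  4-5 → F (borrow)
  5-8-1 → C (borrow)
  F-F-1 → F (borrow)
  8-D-1 → A (borrow)
  B-7-1 → 3
  9-7 → 2
  3-3 → 0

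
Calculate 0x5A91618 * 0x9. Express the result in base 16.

0x32F1C6D8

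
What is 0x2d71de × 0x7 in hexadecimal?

0x13e1d12

Multiply each base-16 digit by 7, carrying:
  e×7 = 98 → write 2 carry 6
  d×7+6 = 97 → write 1 carry 6
  1×7+6 = 13 → write d
  7×7 = 49 → write 1 carry 3
  d×7+3 = 94 → write e carry 5
  2×7+5 = 19 → write 3 carry 1
  remaining carry: 1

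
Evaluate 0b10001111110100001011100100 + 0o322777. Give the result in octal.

0b10001111110100001011100100 = 0o217641344 in octal.
Add column by column in base 8, right to left:
  4+7 = 3 carry 1
  4+7+1 = 4 carry 1
  3+7+1 = 3 carry 1
  1+2+1 = 4
  4+2 = 6
  6+3 = 1 carry 1
  7+0+1 = 0 carry 1
  1+0+1 = 2
  2+0 = 2

0o220164343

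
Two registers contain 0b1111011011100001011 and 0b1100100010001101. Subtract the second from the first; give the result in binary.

0b1101110111001111110

Subtract column by column in base 2:
  1-1 → 0
  1-0 → 1
  0-1 → 1 (borrow)
  1-1-1 → 1 (borrow)
  0-0-1 → 1 (borrow)
  0-0-1 → 1 (borrow)
  0-0-1 → 1 (borrow)
  0-1-1 → 0 (borrow)
  1-0-1 → 0
  1-0 → 1
  1-0 → 1
  0-1 → 1 (borrow)
  1-0-1 → 0
  1-0 → 1
  0-1 → 1 (borrow)
  1-1-1 → 1 (borrow)
  1-0-1 → 0
  1-0 → 1
  1-0 → 1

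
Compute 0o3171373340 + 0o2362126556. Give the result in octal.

0o5553522116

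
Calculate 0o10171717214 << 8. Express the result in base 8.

8 bits is not a whole number of base-8 digits; in binary: 1000001111001111001111010001100 << 8 = 100000111100111100111101000110000000000.

0o4074747506000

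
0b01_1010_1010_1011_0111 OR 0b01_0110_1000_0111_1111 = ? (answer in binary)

0b011110101011111111

OR bit by bit (1 where either bit is 1):
  011010101010110111
| 010110100001111111
= 011110101011111111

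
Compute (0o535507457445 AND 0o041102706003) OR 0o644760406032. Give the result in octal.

0o535507457445 AND 0o041102706003 = 0o001102406001.
Then OR with 0o644760406032.

0o645762406033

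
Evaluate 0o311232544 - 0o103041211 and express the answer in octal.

Subtract column by column in base 8:
  4-1 → 3
  4-1 → 3
  5-2 → 3
  2-1 → 1
  3-4 → 7 (borrow)
  2-0-1 → 1
  1-3 → 6 (borrow)
  1-0-1 → 0
  3-1 → 2

0o206171333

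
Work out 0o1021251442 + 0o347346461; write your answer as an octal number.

0o1370620123

Add column by column in base 8, right to left:
  2+1 = 3
  4+6 = 2 carry 1
  4+4+1 = 1 carry 1
  1+6+1 = 0 carry 1
  5+4+1 = 2 carry 1
  2+3+1 = 6
  1+7 = 0 carry 1
  2+4+1 = 7
  0+3 = 3
  1+0 = 1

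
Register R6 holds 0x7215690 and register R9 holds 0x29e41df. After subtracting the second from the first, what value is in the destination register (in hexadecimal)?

Subtract column by column in base 16:
  0-f → 1 (borrow)
  9-d-1 → b (borrow)
  6-1-1 → 4
  5-4 → 1
  1-e → 3 (borrow)
  2-9-1 → 8 (borrow)
  7-2-1 → 4

0x48314b1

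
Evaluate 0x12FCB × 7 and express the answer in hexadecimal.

Multiply each base-16 digit by 7, carrying:
  B×7 = 77 → write D carry 4
  C×7+4 = 88 → write 8 carry 5
  F×7+5 = 110 → write E carry 6
  2×7+6 = 20 → write 4 carry 1
  1×7+1 = 8 → write 8

0x84E8D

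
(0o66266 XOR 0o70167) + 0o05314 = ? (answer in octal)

0o23615

First 0o66266 XOR 0o70167 = 0o16301.
Add column by column in base 8, right to left:
  1+4 = 5
  0+1 = 1
  3+3 = 6
  6+5 = 3 carry 1
  1+0+1 = 2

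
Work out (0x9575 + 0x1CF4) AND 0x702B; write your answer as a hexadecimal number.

Add column by column in base 16, right to left:
  5+4 = 9
  7+F = 6 carry 1
  5+C+1 = 2 carry 1
  9+1+1 = B
Sum = 0xB269; now AND with 0x702B:
  B&7=3, 2&0=0, 6&2=2, 9&B=9

0x3029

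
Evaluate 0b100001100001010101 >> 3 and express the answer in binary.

Right shift by 3: drop the 3 least-significant bits.

0b100001100001010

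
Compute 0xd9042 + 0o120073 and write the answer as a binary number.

0b11100011000001111101

0xd9042 = 0b11011001000001000010 in binary.
0o120073 = 0b1010000000111011 in binary.
Add column by column in base 2, right to left:
  0+1 = 1
  1+1 = 0 carry 1
  0+0+1 = 1
  0+1 = 1
  0+1 = 1
  0+1 = 1
  1+0 = 1
  0+0 = 0
  0+0 = 0
  0+0 = 0
  0+0 = 0
  0+0 = 0
  1+0 = 1
  0+1 = 1
  0+0 = 0
  1+1 = 0 carry 1
  1+0+1 = 0 carry 1
  0+0+1 = 1
  1+0 = 1
  1+0 = 1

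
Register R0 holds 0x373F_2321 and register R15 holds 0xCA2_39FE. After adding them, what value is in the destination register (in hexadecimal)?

Add column by column in base 16, right to left:
  1+E = F
  2+F = 1 carry 1
  3+9+1 = D
  2+3 = 5
  F+2 = 1 carry 1
  3+A+1 = E
  7+C = 3 carry 1
  3+0+1 = 4

0x43E15D1F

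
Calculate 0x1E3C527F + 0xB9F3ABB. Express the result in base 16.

Add column by column in base 16, right to left:
  F+B = A carry 1
  7+B+1 = 3 carry 1
  2+A+1 = D
  5+3 = 8
  C+F = B carry 1
  3+9+1 = D
  E+B = 9 carry 1
  1+0+1 = 2

0x29DB8D3A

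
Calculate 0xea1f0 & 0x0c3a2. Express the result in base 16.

AND each hex digit independently (no carries):
  e&0=0, a&c=8, 1&3=1, f&a=a, 0&2=0

0x081a0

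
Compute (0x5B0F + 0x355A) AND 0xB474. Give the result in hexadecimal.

0x9060

Add column by column in base 16, right to left:
  F+A = 9 carry 1
  0+5+1 = 6
  B+5 = 0 carry 1
  5+3+1 = 9
Sum = 0x9069; now AND with 0xB474:
  9&B=9, 0&4=0, 6&7=6, 9&4=0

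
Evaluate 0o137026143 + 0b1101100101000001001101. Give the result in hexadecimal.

0x1b27cb0

0o137026143 = 0x17c2c63 in hexadecimal.
0b1101100101000001001101 = 0x36504d in hexadecimal.
Add column by column in base 16, right to left:
  3+d = 0 carry 1
  6+4+1 = b
  c+0 = c
  2+5 = 7
  c+6 = 2 carry 1
  7+3+1 = b
  1+0 = 1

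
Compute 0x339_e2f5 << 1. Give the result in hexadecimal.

0x673c5ea

1 bits is not a whole number of base-16 digits; in binary: 11001110011110001011110101 << 1 = 110011100111100010111101010.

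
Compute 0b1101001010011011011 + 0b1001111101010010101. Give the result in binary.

0b10111000111101110000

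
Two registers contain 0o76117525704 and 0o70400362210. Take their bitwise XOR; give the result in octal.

XOR each oct digit independently (no carries):
  7^7=0, 6^0=6, 1^4=5, 1^0=1, 7^0=7, 5^3=6, 2^6=4, 5^2=7, 7^2=5, 0^1=1, 4^0=4

0o06517647514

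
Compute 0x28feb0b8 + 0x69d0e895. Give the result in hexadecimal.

0x92cf994d

Add column by column in base 16, right to left:
  8+5 = d
  b+9 = 4 carry 1
  0+8+1 = 9
  b+e = 9 carry 1
  e+0+1 = f
  f+d = c carry 1
  8+9+1 = 2 carry 1
  2+6+1 = 9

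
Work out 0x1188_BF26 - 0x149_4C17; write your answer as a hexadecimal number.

Subtract column by column in base 16:
  6-7 → F (borrow)
  2-1-1 → 0
  F-C → 3
  B-4 → 7
  8-9 → F (borrow)
  8-4-1 → 3
  1-1 → 0
  1-0 → 1

0x103F730F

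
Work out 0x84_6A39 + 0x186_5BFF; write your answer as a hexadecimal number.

Add column by column in base 16, right to left:
  9+F = 8 carry 1
  3+F+1 = 3 carry 1
  A+B+1 = 6 carry 1
  6+5+1 = C
  4+6 = A
  8+8 = 0 carry 1
  0+1+1 = 2

0x20AC638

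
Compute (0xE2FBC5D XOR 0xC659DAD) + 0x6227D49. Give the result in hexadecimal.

First 0xE2FBC5D XOR 0xC659DAD = 0x24A21F0.
Add column by column in base 16, right to left:
  0+9 = 9
  F+4 = 3 carry 1
  1+D+1 = F
  2+7 = 9
  A+2 = C
  4+2 = 6
  2+6 = 8

0x86C9F39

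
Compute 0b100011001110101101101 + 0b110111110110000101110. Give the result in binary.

0b1011011000100110011011

Add column by column in base 2, right to left:
  1+0 = 1
  0+1 = 1
  1+1 = 0 carry 1
  1+1+1 = 1 carry 1
  0+0+1 = 1
  1+1 = 0 carry 1
  1+0+1 = 0 carry 1
  0+0+1 = 1
  1+0 = 1
  0+0 = 0
  1+1 = 0 carry 1
  1+1+1 = 1 carry 1
  1+0+1 = 0 carry 1
  0+1+1 = 0 carry 1
  0+1+1 = 0 carry 1
  1+1+1 = 1 carry 1
  1+1+1 = 1 carry 1
  0+1+1 = 0 carry 1
  0+0+1 = 1
  0+1 = 1
  1+1 = 0 carry 1
  final carry 1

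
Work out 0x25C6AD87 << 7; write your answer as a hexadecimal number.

0x12E356C380

7 bits is not a whole number of base-16 digits; in binary: 100101110001101010110110000111 << 7 = 1001011100011010101101100001110000000.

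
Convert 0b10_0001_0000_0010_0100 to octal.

0o410044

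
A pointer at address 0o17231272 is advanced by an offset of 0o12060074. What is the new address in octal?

0o31311366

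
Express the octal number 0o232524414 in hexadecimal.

Each octal digit is 3 bits: 2=010 3=011 2=010 5=101 2=010 4=100 4=100 1=001 4=100.
Group the bits into nibbles: 0010 0110 1010 1010 1001 0000 1100 → 26AA90C.

0x26AA90C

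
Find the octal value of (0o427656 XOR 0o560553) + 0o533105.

First 0o427656 XOR 0o560553 = 0o147305.
Add column by column in base 8, right to left:
  5+5 = 2 carry 1
  0+0+1 = 1
  3+1 = 4
  7+3 = 2 carry 1
  4+3+1 = 0 carry 1
  1+5+1 = 7

0o702412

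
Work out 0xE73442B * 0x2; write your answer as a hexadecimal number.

Multiply each base-16 digit by 2, carrying:
  B×2 = 22 → write 6 carry 1
  2×2+1 = 5 → write 5
  4×2 = 8 → write 8
  4×2 = 8 → write 8
  3×2 = 6 → write 6
  7×2 = 14 → write E
  E×2 = 28 → write C carry 1
  remaining carry: 1

0x1CE68856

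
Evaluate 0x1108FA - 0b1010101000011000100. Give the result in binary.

0b10111011100000110110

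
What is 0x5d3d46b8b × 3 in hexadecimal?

0x117b7d42a1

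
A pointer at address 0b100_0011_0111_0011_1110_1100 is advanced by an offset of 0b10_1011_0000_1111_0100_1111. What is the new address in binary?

Add column by column in base 2, right to left:
  0+1 = 1
  0+1 = 1
  1+1 = 0 carry 1
  1+1+1 = 1 carry 1
  0+0+1 = 1
  1+0 = 1
  1+1 = 0 carry 1
  1+0+1 = 0 carry 1
  1+1+1 = 1 carry 1
  1+1+1 = 1 carry 1
  0+1+1 = 0 carry 1
  0+1+1 = 0 carry 1
  1+0+1 = 0 carry 1
  1+0+1 = 0 carry 1
  1+0+1 = 0 carry 1
  0+0+1 = 1
  1+1 = 0 carry 1
  1+1+1 = 1 carry 1
  0+0+1 = 1
  0+1 = 1
  0+0 = 0
  0+1 = 1
  1+0 = 1

0b11011101000001100111011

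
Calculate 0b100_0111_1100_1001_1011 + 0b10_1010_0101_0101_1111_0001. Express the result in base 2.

0b1011101101001010001100

Add column by column in base 2, right to left:
  1+1 = 0 carry 1
  1+0+1 = 0 carry 1
  0+0+1 = 1
  1+0 = 1
  1+1 = 0 carry 1
  0+1+1 = 0 carry 1
  0+1+1 = 0 carry 1
  1+1+1 = 1 carry 1
  0+1+1 = 0 carry 1
  0+0+1 = 1
  1+1 = 0 carry 1
  1+0+1 = 0 carry 1
  1+1+1 = 1 carry 1
  1+0+1 = 0 carry 1
  1+1+1 = 1 carry 1
  0+0+1 = 1
  0+0 = 0
  0+1 = 1
  1+0 = 1
  0+1 = 1
  0+0 = 0
  0+1 = 1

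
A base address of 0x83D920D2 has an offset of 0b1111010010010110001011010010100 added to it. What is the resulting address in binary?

0b11111110001001000011011101100110

0x83D920D2 = 0b10000011110110010010000011010010 in binary.
Add column by column in base 2, right to left:
  0+0 = 0
  1+0 = 1
  0+1 = 1
  0+0 = 0
  1+1 = 0 carry 1
  0+0+1 = 1
  1+0 = 1
  1+1 = 0 carry 1
  0+0+1 = 1
  0+1 = 1
  0+1 = 1
  0+0 = 0
  0+1 = 1
  1+0 = 1
  0+0 = 0
  0+0 = 0
  1+1 = 0 carry 1
  0+1+1 = 0 carry 1
  0+0+1 = 1
  1+1 = 0 carry 1
  1+0+1 = 0 carry 1
  0+0+1 = 1
  1+1 = 0 carry 1
  1+0+1 = 0 carry 1
  1+0+1 = 0 carry 1
  1+1+1 = 1 carry 1
  0+0+1 = 1
  0+1 = 1
  0+1 = 1
  0+1 = 1
  0+1 = 1
  1+0 = 1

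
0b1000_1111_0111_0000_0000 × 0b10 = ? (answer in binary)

0b100011110111000000000

Multiply each base-2 digit by 2, carrying:
  0×2 = 0 → write 0
  0×2 = 0 → write 0
  0×2 = 0 → write 0
  0×2 = 0 → write 0
  0×2 = 0 → write 0
  0×2 = 0 → write 0
  0×2 = 0 → write 0
  0×2 = 0 → write 0
  1×2 = 2 → write 0 carry 1
  1×2+1 = 3 → write 1 carry 1
  1×2+1 = 3 → write 1 carry 1
  0×2+1 = 1 → write 1
  1×2 = 2 → write 0 carry 1
  1×2+1 = 3 → write 1 carry 1
  1×2+1 = 3 → write 1 carry 1
  1×2+1 = 3 → write 1 carry 1
  0×2+1 = 1 → write 1
  0×2 = 0 → write 0
  0×2 = 0 → write 0
  1×2 = 2 → write 0 carry 1
  remaining carry: 1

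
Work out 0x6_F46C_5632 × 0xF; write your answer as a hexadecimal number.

Multiply each base-16 digit by 15, carrying:
  2×15 = 30 → write E carry 1
  3×15+1 = 46 → write E carry 2
  6×15+2 = 92 → write C carry 5
  5×15+5 = 80 → write 0 carry 5
  C×15+5 = 185 → write 9 carry 11
  6×15+11 = 101 → write 5 carry 6
  4×15+6 = 66 → write 2 carry 4
  F×15+4 = 229 → write 5 carry 14
  6×15+14 = 104 → write 8 carry 6
  remaining carry: 6

0x6852590CEE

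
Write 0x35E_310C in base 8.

0o327430414

Expand each hex digit to 4 bits: 3=0011 5=0101 E=1110 3=0011 1=0001 0=0000 C=1100.
Group the bits in threes: 011 010 111 100 011 000 100 001 100 → 327430414.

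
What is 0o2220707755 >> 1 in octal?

1 bits is not a whole number of base-8 digits; in binary: 10010010000111000111111101101 >> 1 = 1001001000011100011111110110.

0o1110343766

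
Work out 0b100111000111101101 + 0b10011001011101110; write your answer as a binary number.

Add column by column in base 2, right to left:
  1+0 = 1
  0+1 = 1
  1+1 = 0 carry 1
  1+1+1 = 1 carry 1
  0+0+1 = 1
  1+1 = 0 carry 1
  1+1+1 = 1 carry 1
  1+1+1 = 1 carry 1
  1+0+1 = 0 carry 1
  0+1+1 = 0 carry 1
  0+0+1 = 1
  0+0 = 0
  1+1 = 0 carry 1
  1+1+1 = 1 carry 1
  1+0+1 = 0 carry 1
  0+0+1 = 1
  0+1 = 1
  1+0 = 1

0b111010010011011011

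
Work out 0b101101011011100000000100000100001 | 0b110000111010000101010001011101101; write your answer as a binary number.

OR bit by bit (1 where either bit is 1):
  101101011011100000000100000100001
| 110000111010000101010001011101101
= 111101111011100101010101011101101

0b111101111011100101010101011101101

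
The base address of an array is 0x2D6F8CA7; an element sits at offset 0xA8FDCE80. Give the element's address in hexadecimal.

0xD66D5B27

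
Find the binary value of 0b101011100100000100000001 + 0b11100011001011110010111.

0b1000111111101100010011000

Add column by column in base 2, right to left:
  1+1 = 0 carry 1
  0+1+1 = 0 carry 1
  0+1+1 = 0 carry 1
  0+0+1 = 1
  0+1 = 1
  0+0 = 0
  0+0 = 0
  0+1 = 1
  1+1 = 0 carry 1
  0+1+1 = 0 carry 1
  0+1+1 = 0 carry 1
  0+0+1 = 1
  0+1 = 1
  0+0 = 0
  1+0 = 1
  0+1 = 1
  0+1 = 1
  1+0 = 1
  1+0 = 1
  1+0 = 1
  0+1 = 1
  1+1 = 0 carry 1
  0+1+1 = 0 carry 1
  1+0+1 = 0 carry 1
  final carry 1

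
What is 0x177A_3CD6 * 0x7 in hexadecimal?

Multiply each base-16 digit by 7, carrying:
  6×7 = 42 → write A carry 2
  D×7+2 = 93 → write D carry 5
  C×7+5 = 89 → write 9 carry 5
  3×7+5 = 26 → write A carry 1
  A×7+1 = 71 → write 7 carry 4
  7×7+4 = 53 → write 5 carry 3
  7×7+3 = 52 → write 4 carry 3
  1×7+3 = 10 → write A

0xA457A9DA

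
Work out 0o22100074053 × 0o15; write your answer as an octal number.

Multiply each base-8 digit by 13, carrying:
  3×13 = 39 → write 7 carry 4
  5×13+4 = 69 → write 5 carry 8
  0×13+8 = 8 → write 0 carry 1
  4×13+1 = 53 → write 5 carry 6
  7×13+6 = 97 → write 1 carry 12
  0×13+12 = 12 → write 4 carry 1
  0×13+1 = 1 → write 1
  0×13 = 0 → write 0
  1×13 = 13 → write 5 carry 1
  2×13+1 = 27 → write 3 carry 3
  2×13+3 = 29 → write 5 carry 3
  remaining carry: 3

0o353501415057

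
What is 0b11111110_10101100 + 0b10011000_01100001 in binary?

Add column by column in base 2, right to left:
  0+1 = 1
  0+0 = 0
  1+0 = 1
  1+0 = 1
  0+0 = 0
  1+1 = 0 carry 1
  0+1+1 = 0 carry 1
  1+0+1 = 0 carry 1
  0+0+1 = 1
  1+0 = 1
  1+0 = 1
  1+1 = 0 carry 1
  1+1+1 = 1 carry 1
  1+0+1 = 0 carry 1
  1+0+1 = 0 carry 1
  1+1+1 = 1 carry 1
  final carry 1

0b11001011100001101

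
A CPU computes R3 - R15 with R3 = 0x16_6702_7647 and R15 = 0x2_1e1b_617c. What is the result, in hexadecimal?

Subtract column by column in base 16:
  7-c → b (borrow)
  4-7-1 → c (borrow)
  6-1-1 → 4
  7-6 → 1
  2-b → 7 (borrow)
  0-1-1 → e (borrow)
  7-e-1 → 8 (borrow)
  6-1-1 → 4
  6-2 → 4
  1-0 → 1

0x1448e714cb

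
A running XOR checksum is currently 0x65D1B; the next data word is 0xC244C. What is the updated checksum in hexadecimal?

0xA7957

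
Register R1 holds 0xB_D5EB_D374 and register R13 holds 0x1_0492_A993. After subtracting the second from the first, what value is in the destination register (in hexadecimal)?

0xAD15929E1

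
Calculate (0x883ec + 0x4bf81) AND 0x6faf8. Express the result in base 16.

0x44268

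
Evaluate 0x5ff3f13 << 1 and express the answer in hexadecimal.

0xbfe7e26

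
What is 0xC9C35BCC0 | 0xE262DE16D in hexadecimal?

0xEBE3DFDED

OR each hex digit independently (no carries):
  C|E=E, 9|2=B, C|6=E, 3|2=3, 5|D=D, B|E=F, C|1=D, C|6=E, 0|D=D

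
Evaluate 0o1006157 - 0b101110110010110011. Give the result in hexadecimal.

0x11FBC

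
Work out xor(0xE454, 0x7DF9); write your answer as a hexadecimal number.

0x99AD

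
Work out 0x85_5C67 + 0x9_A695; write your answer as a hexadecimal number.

Add column by column in base 16, right to left:
  7+5 = C
  6+9 = F
  C+6 = 2 carry 1
  5+A+1 = 0 carry 1
  5+9+1 = F
  8+0 = 8

0x8F02FC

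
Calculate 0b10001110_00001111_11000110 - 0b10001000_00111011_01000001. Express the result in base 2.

Subtract column by column in base 2:
  0-1 → 1 (borrow)
  1-0-1 → 0
  1-0 → 1
  0-0 → 0
  0-0 → 0
  0-0 → 0
  1-1 → 0
  1-0 → 1
  1-1 → 0
  1-1 → 0
  1-0 → 1
  1-1 → 0
  0-1 → 1 (borrow)
  0-1-1 → 0 (borrow)
  0-0-1 → 1 (borrow)
  0-0-1 → 1 (borrow)
  0-0-1 → 1 (borrow)
  1-0-1 → 0
  1-0 → 1
  1-1 → 0
  0-0 → 0
  0-0 → 0
  0-0 → 0
  1-1 → 0

0b1011101010010000101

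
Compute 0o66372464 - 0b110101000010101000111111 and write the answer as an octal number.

0o1345365

0b110101000010101000111111 = 0o65025077 in octal.
Subtract column by column in base 8:
  4-7 → 5 (borrow)
  6-7-1 → 6 (borrow)
  4-0-1 → 3
  2-5 → 5 (borrow)
  7-2-1 → 4
  3-0 → 3
  6-5 → 1
  6-6 → 0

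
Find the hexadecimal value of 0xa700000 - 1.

0xa6fffff

The trailing 5 digits are 0, so subtracting 1 borrows through: they become F and the next digit up decrements.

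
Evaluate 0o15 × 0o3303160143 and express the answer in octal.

0o53751662407

Multiply each base-8 digit by 13, carrying:
  3×13 = 39 → write 7 carry 4
  4×13+4 = 56 → write 0 carry 7
  1×13+7 = 20 → write 4 carry 2
  0×13+2 = 2 → write 2
  6×13 = 78 → write 6 carry 9
  1×13+9 = 22 → write 6 carry 2
  3×13+2 = 41 → write 1 carry 5
  0×13+5 = 5 → write 5
  3×13 = 39 → write 7 carry 4
  3×13+4 = 43 → write 3 carry 5
  remaining carry: 5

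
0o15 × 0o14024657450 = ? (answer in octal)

Multiply each base-8 digit by 13, carrying:
  0×13 = 0 → write 0
  5×13 = 65 → write 1 carry 8
  4×13+8 = 60 → write 4 carry 7
  7×13+7 = 98 → write 2 carry 12
  5×13+12 = 77 → write 5 carry 9
  6×13+9 = 87 → write 7 carry 10
  4×13+10 = 62 → write 6 carry 7
  2×13+7 = 33 → write 1 carry 4
  0×13+4 = 4 → write 4
  4×13 = 52 → write 4 carry 6
  1×13+6 = 19 → write 3 carry 2
  remaining carry: 2

0o234416752410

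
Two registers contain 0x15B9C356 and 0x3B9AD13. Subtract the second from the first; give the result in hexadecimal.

0x12001643

Subtract column by column in base 16:
  6-3 → 3
  5-1 → 4
  3-D → 6 (borrow)
  C-A-1 → 1
  9-9 → 0
  B-B → 0
  5-3 → 2
  1-0 → 1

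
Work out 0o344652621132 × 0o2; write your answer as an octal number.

Multiply each base-8 digit by 2, carrying:
  2×2 = 4 → write 4
  3×2 = 6 → write 6
  1×2 = 2 → write 2
  1×2 = 2 → write 2
  2×2 = 4 → write 4
  6×2 = 12 → write 4 carry 1
  2×2+1 = 5 → write 5
  5×2 = 10 → write 2 carry 1
  6×2+1 = 13 → write 5 carry 1
  4×2+1 = 9 → write 1 carry 1
  4×2+1 = 9 → write 1 carry 1
  3×2+1 = 7 → write 7

0o711525442264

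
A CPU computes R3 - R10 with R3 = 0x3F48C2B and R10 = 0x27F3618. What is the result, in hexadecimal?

Subtract column by column in base 16:
  B-8 → 3
  2-1 → 1
  C-6 → 6
  8-3 → 5
  4-F → 5 (borrow)
  F-7-1 → 7
  3-2 → 1

0x1755613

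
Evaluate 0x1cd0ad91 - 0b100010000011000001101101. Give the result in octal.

0o3422076444

0x1cd0ad91 = 0o3464126621 in octal.
0b100010000011000001101101 = 0o42030155 in octal.
Subtract column by column in base 8:
  1-5 → 4 (borrow)
  2-5-1 → 4 (borrow)
  6-1-1 → 4
  6-0 → 6
  2-3 → 7 (borrow)
  1-0-1 → 0
  4-2 → 2
  6-4 → 2
  4-0 → 4
  3-0 → 3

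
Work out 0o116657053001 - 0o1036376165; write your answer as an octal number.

0o115620454614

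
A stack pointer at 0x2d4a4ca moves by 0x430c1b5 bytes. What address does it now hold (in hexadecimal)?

0x705667f

Add column by column in base 16, right to left:
  a+5 = f
  c+b = 7 carry 1
  4+1+1 = 6
  a+c = 6 carry 1
  4+0+1 = 5
  d+3 = 0 carry 1
  2+4+1 = 7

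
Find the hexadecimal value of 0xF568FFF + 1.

0xF569000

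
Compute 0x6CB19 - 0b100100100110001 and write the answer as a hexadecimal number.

0x681E8

0b100100100110001 = 0x4931 in hexadecimal.
Subtract column by column in base 16:
  9-1 → 8
  1-3 → E (borrow)
  B-9-1 → 1
  C-4 → 8
  6-0 → 6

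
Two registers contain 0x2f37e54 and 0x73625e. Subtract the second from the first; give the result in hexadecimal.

Subtract column by column in base 16:
  4-e → 6 (borrow)
  5-5-1 → f (borrow)
  e-2-1 → b
  7-6 → 1
  3-3 → 0
  f-7 → 8
  2-0 → 2

0x2801bf6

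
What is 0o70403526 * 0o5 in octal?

0o432422256

Multiply each base-8 digit by 5, carrying:
  6×5 = 30 → write 6 carry 3
  2×5+3 = 13 → write 5 carry 1
  5×5+1 = 26 → write 2 carry 3
  3×5+3 = 18 → write 2 carry 2
  0×5+2 = 2 → write 2
  4×5 = 20 → write 4 carry 2
  0×5+2 = 2 → write 2
  7×5 = 35 → write 3 carry 4
  remaining carry: 4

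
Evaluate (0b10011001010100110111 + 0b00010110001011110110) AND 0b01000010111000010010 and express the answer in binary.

0b10100000000000

Add column by column in base 2, right to left:
  1+0 = 1
  1+1 = 0 carry 1
  1+1+1 = 1 carry 1
  0+0+1 = 1
  1+1 = 0 carry 1
  1+1+1 = 1 carry 1
  0+1+1 = 0 carry 1
  0+1+1 = 0 carry 1
  1+0+1 = 0 carry 1
  0+1+1 = 0 carry 1
  1+0+1 = 0 carry 1
  0+0+1 = 1
  1+0 = 1
  0+1 = 1
  0+1 = 1
  1+0 = 1
  1+1 = 0 carry 1
  0+0+1 = 1
  0+0 = 0
  1+0 = 1
Sum = 0b10101111100000101101; now AND with 0b01000010111000010010:
  10101111100000101101
& 01000010111000010010
= 00000010100000000000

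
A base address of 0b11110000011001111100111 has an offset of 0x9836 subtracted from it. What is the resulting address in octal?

0o35715661

0b11110000011001111100111 = 0o36031747 in octal.
0x9836 = 0o114066 in octal.
Subtract column by column in base 8:
  7-6 → 1
  4-6 → 6 (borrow)
  7-0-1 → 6
  1-4 → 5 (borrow)
  3-1-1 → 1
  0-1 → 7 (borrow)
  6-0-1 → 5
  3-0 → 3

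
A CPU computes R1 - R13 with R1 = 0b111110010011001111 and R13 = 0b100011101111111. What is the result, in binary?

Subtract column by column in base 2:
  1-1 → 0
  1-1 → 0
  1-1 → 0
  1-1 → 0
  0-1 → 1 (borrow)
  0-1-1 → 0 (borrow)
  1-1-1 → 1 (borrow)
  1-0-1 → 0
  0-1 → 1 (borrow)
  0-1-1 → 0 (borrow)
  1-1-1 → 1 (borrow)
  0-0-1 → 1 (borrow)
  0-0-1 → 1 (borrow)
  1-0-1 → 0
  1-1 → 0
  1-0 → 1
  1-0 → 1
  1-0 → 1

0b111001110101010000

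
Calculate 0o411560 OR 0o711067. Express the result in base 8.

OR each oct digit independently (no carries):
  4|7=7, 1|1=1, 1|1=1, 5|0=5, 6|6=6, 0|7=7

0o711567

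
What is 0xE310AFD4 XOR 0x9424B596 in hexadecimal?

0x77341A42

XOR each hex digit independently (no carries):
  E^9=7, 3^4=7, 1^2=3, 0^4=4, A^B=1, F^5=A, D^9=4, 4^6=2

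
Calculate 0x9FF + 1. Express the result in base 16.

The trailing 2 digits are F (max in base 16), so adding 1 cascades: they roll to 0 and the next digit up increments.

0xA00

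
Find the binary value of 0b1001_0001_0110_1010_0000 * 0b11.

0b110110100001111100000

Multiply each base-2 digit by 3, carrying:
  0×3 = 0 → write 0
  0×3 = 0 → write 0
  0×3 = 0 → write 0
  0×3 = 0 → write 0
  0×3 = 0 → write 0
  1×3 = 3 → write 1 carry 1
  0×3+1 = 1 → write 1
  1×3 = 3 → write 1 carry 1
  0×3+1 = 1 → write 1
  1×3 = 3 → write 1 carry 1
  1×3+1 = 4 → write 0 carry 2
  0×3+2 = 2 → write 0 carry 1
  1×3+1 = 4 → write 0 carry 2
  0×3+2 = 2 → write 0 carry 1
  0×3+1 = 1 → write 1
  0×3 = 0 → write 0
  1×3 = 3 → write 1 carry 1
  0×3+1 = 1 → write 1
  0×3 = 0 → write 0
  1×3 = 3 → write 1 carry 1
  remaining carry: 1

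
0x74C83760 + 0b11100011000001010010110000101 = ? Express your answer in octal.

0o22112156345

0x74C83760 = 0o16462033540 in octal.
0b11100011000001010010110000101 = 0o3430122605 in octal.
Add column by column in base 8, right to left:
  0+5 = 5
  4+0 = 4
  5+6 = 3 carry 1
  3+2+1 = 6
  3+2 = 5
  0+1 = 1
  2+0 = 2
  6+3 = 1 carry 1
  4+4+1 = 1 carry 1
  6+3+1 = 2 carry 1
  1+0+1 = 2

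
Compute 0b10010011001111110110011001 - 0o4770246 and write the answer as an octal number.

0o216206363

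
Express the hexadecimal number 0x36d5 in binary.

Expand each hex digit to 4 bits: 3=0011 6=0110 d=1101 5=0101.

0b11011011010101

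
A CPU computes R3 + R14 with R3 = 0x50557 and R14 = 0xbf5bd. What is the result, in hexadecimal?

Add column by column in base 16, right to left:
  7+d = 4 carry 1
  5+b+1 = 1 carry 1
  5+5+1 = b
  0+f = f
  5+b = 0 carry 1
  final carry 1

0x10fb14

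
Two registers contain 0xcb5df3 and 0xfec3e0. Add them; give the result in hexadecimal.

0x1ca21d3

Add column by column in base 16, right to left:
  3+0 = 3
  f+e = d carry 1
  d+3+1 = 1 carry 1
  5+c+1 = 2 carry 1
  b+e+1 = a carry 1
  c+f+1 = c carry 1
  final carry 1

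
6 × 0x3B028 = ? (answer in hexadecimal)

Multiply each base-16 digit by 6, carrying:
  8×6 = 48 → write 0 carry 3
  2×6+3 = 15 → write F
  0×6 = 0 → write 0
  B×6 = 66 → write 2 carry 4
  3×6+4 = 22 → write 6 carry 1
  remaining carry: 1

0x1620F0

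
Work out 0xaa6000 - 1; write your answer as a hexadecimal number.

0xaa5fff

The trailing 3 digits are 0, so subtracting 1 borrows through: they become F and the next digit up decrements.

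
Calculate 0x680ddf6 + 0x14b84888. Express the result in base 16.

Add column by column in base 16, right to left:
  6+8 = e
  f+8 = 7 carry 1
  d+8+1 = 6 carry 1
  d+4+1 = 2 carry 1
  0+8+1 = 9
  8+b = 3 carry 1
  6+4+1 = b
  0+1 = 1

0x1b39267e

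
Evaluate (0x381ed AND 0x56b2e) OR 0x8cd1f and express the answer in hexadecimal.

0x9cd3f

0x381ed AND 0x56b2e = 0x1012c.
Then OR with 0x8cd1f.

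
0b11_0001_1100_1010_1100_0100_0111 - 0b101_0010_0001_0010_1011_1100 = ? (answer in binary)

0b10110010101001100110001011

Subtract column by column in base 2:
  1-0 → 1
  1-0 → 1
  1-1 → 0
  0-1 → 1 (borrow)
  0-1-1 → 0 (borrow)
  0-1-1 → 0 (borrow)
  1-0-1 → 0
  0-1 → 1 (borrow)
  0-0-1 → 1 (borrow)
  0-1-1 → 0 (borrow)
  1-0-1 → 0
  1-0 → 1
  0-1 → 1 (borrow)
  1-0-1 → 0
  0-0 → 0
  1-0 → 1
  0-0 → 0
  0-1 → 1 (borrow)
  1-0-1 → 0
  1-0 → 1
  1-1 → 0
  0-0 → 0
  0-1 → 1 (borrow)
  0-0-1 → 1 (borrow)
  1-0-1 → 0
  1-0 → 1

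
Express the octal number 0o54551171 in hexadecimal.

Each octal digit is 3 bits: 5=101 4=100 5=101 5=101 1=001 1=001 7=111 1=001.
Group the bits into nibbles: 1011 0010 1101 0010 0111 1001 → B2D279.

0xB2D279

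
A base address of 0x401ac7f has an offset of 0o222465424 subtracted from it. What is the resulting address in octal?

0x401ac7f = 0o400326177 in octal.
Subtract column by column in base 8:
  7-4 → 3
  7-2 → 5
  1-4 → 5 (borrow)
  6-5-1 → 0
  2-6 → 4 (borrow)
  3-4-1 → 6 (borrow)
  0-2-1 → 5 (borrow)
  0-2-1 → 5 (borrow)
  4-2-1 → 1

0o155640553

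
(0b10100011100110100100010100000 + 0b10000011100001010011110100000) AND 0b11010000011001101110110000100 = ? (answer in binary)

Add column by column in base 2, right to left:
  0+0 = 0
  0+0 = 0
  0+0 = 0
  0+0 = 0
  0+0 = 0
  1+1 = 0 carry 1
  0+0+1 = 1
  1+1 = 0 carry 1
  0+1+1 = 0 carry 1
  0+1+1 = 0 carry 1
  0+1+1 = 0 carry 1
  1+0+1 = 0 carry 1
  0+0+1 = 1
  0+1 = 1
  1+0 = 1
  0+1 = 1
  1+0 = 1
  1+0 = 1
  0+0 = 0
  0+0 = 0
  1+1 = 0 carry 1
  1+1+1 = 1 carry 1
  1+1+1 = 1 carry 1
  0+0+1 = 1
  0+0 = 0
  0+0 = 0
  1+0 = 1
  0+0 = 0
  1+1 = 0 carry 1
  final carry 1
Sum = 0b100100111000111111000001000000; now AND with 0b11010000011001101110110000100:
  100100111000111111000001000000
& 011010000011001101110110000100
= 000000000000001101000000000000

0b1101000000000000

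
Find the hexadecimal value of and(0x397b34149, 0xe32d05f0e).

AND each hex digit independently (no carries):
  3&e=2, 9&3=1, 7&2=2, b&d=9, 3&0=0, 4&5=4, 1&f=1, 4&0=0, 9&e=8

0x212904108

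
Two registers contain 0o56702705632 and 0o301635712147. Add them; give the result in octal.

0o360540620001

Add column by column in base 8, right to left:
  2+7 = 1 carry 1
  3+4+1 = 0 carry 1
  6+1+1 = 0 carry 1
  5+2+1 = 0 carry 1
  0+1+1 = 2
  7+7 = 6 carry 1
  2+5+1 = 0 carry 1
  0+3+1 = 4
  7+6 = 5 carry 1
  6+1+1 = 0 carry 1
  5+0+1 = 6
  0+3 = 3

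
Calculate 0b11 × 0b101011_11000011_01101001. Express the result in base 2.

0b100000110100101000111011

Multiply each base-2 digit by 3, carrying:
  1×3 = 3 → write 1 carry 1
  0×3+1 = 1 → write 1
  0×3 = 0 → write 0
  1×3 = 3 → write 1 carry 1
  0×3+1 = 1 → write 1
  1×3 = 3 → write 1 carry 1
  1×3+1 = 4 → write 0 carry 2
  0×3+2 = 2 → write 0 carry 1
  1×3+1 = 4 → write 0 carry 2
  1×3+2 = 5 → write 1 carry 2
  0×3+2 = 2 → write 0 carry 1
  0×3+1 = 1 → write 1
  0×3 = 0 → write 0
  0×3 = 0 → write 0
  1×3 = 3 → write 1 carry 1
  1×3+1 = 4 → write 0 carry 2
  1×3+2 = 5 → write 1 carry 2
  1×3+2 = 5 → write 1 carry 2
  0×3+2 = 2 → write 0 carry 1
  1×3+1 = 4 → write 0 carry 2
  0×3+2 = 2 → write 0 carry 1
  1×3+1 = 4 → write 0 carry 2
  remaining carry: 10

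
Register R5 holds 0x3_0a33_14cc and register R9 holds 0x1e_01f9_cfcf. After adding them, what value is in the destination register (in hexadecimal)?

Add column by column in base 16, right to left:
  c+f = b carry 1
  c+c+1 = 9 carry 1
  4+f+1 = 4 carry 1
  1+c+1 = e
  3+9 = c
  3+f = 2 carry 1
  a+1+1 = c
  0+0 = 0
  3+e = 1 carry 1
  0+1+1 = 2

0x210c2ce49b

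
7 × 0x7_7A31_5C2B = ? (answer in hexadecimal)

0x345759852D

Multiply each base-16 digit by 7, carrying:
  B×7 = 77 → write D carry 4
  2×7+4 = 18 → write 2 carry 1
  C×7+1 = 85 → write 5 carry 5
  5×7+5 = 40 → write 8 carry 2
  1×7+2 = 9 → write 9
  3×7 = 21 → write 5 carry 1
  A×7+1 = 71 → write 7 carry 4
  7×7+4 = 53 → write 5 carry 3
  7×7+3 = 52 → write 4 carry 3
  remaining carry: 3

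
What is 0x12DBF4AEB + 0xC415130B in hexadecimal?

Add column by column in base 16, right to left:
  B+B = 6 carry 1
  E+0+1 = F
  A+3 = D
  4+1 = 5
  F+5 = 4 carry 1
  B+1+1 = D
  D+4 = 1 carry 1
  2+C+1 = F
  1+0 = 1

0x1F1D45DF6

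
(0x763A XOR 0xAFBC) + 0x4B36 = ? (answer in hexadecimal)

0x124BC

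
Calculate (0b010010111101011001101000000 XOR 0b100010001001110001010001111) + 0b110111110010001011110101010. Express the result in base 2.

0b1101000100110110100101111001

First 0b010010111101011001101000000 XOR 0b100010001001110001010001111 = 0b110000110100101000111001111.
Add column by column in base 2, right to left:
  1+0 = 1
  1+1 = 0 carry 1
  1+0+1 = 0 carry 1
  1+1+1 = 1 carry 1
  0+0+1 = 1
  0+1 = 1
  1+0 = 1
  1+1 = 0 carry 1
  1+1+1 = 1 carry 1
  0+1+1 = 0 carry 1
  0+1+1 = 0 carry 1
  0+0+1 = 1
  1+1 = 0 carry 1
  0+0+1 = 1
  1+0 = 1
  0+0 = 0
  0+1 = 1
  1+0 = 1
  0+0 = 0
  1+1 = 0 carry 1
  1+1+1 = 1 carry 1
  0+1+1 = 0 carry 1
  0+1+1 = 0 carry 1
  0+1+1 = 0 carry 1
  0+0+1 = 1
  1+1 = 0 carry 1
  1+1+1 = 1 carry 1
  final carry 1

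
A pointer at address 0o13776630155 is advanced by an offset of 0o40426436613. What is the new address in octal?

0o54425266770

Add column by column in base 8, right to left:
  5+3 = 0 carry 1
  5+1+1 = 7
  1+6 = 7
  0+6 = 6
  3+3 = 6
  6+4 = 2 carry 1
  6+6+1 = 5 carry 1
  7+2+1 = 2 carry 1
  7+4+1 = 4 carry 1
  3+0+1 = 4
  1+4 = 5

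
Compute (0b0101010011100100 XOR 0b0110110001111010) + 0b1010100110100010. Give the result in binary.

First 0b0101010011100100 XOR 0b0110110001111010 = 0b0011100010011110.
Add column by column in base 2, right to left:
  0+0 = 0
  1+1 = 0 carry 1
  1+0+1 = 0 carry 1
  1+0+1 = 0 carry 1
  1+0+1 = 0 carry 1
  0+1+1 = 0 carry 1
  0+0+1 = 1
  1+1 = 0 carry 1
  0+1+1 = 0 carry 1
  0+0+1 = 1
  0+0 = 0
  1+1 = 0 carry 1
  1+0+1 = 0 carry 1
  1+1+1 = 1 carry 1
  0+0+1 = 1
  0+1 = 1

0b1110001001000000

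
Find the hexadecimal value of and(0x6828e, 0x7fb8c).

0x6828c

AND each hex digit independently (no carries):
  6&7=6, 8&f=8, 2&b=2, 8&8=8, e&c=c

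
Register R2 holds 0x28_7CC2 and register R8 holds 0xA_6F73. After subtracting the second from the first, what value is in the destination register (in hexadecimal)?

Subtract column by column in base 16:
  2-3 → F (borrow)
  C-7-1 → 4
  C-F → D (borrow)
  7-6-1 → 0
  8-A → E (borrow)
  2-0-1 → 1

0x1E0D4F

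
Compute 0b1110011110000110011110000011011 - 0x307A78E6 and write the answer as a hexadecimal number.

0x4348C335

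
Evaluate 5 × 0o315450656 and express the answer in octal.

Multiply each base-8 digit by 5, carrying:
  6×5 = 30 → write 6 carry 3
  5×5+3 = 28 → write 4 carry 3
  6×5+3 = 33 → write 1 carry 4
  0×5+4 = 4 → write 4
  5×5 = 25 → write 1 carry 3
  4×5+3 = 23 → write 7 carry 2
  5×5+2 = 27 → write 3 carry 3
  1×5+3 = 8 → write 0 carry 1
  3×5+1 = 16 → write 0 carry 2
  remaining carry: 2

0o2003714146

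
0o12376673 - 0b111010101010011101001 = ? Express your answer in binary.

0b11001010100011010010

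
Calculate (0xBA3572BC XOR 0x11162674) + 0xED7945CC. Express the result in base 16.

0x1989C9A94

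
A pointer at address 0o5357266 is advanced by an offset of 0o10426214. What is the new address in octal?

Add column by column in base 8, right to left:
  6+4 = 2 carry 1
  6+1+1 = 0 carry 1
  2+2+1 = 5
  7+6 = 5 carry 1
  5+2+1 = 0 carry 1
  3+4+1 = 0 carry 1
  5+0+1 = 6
  0+1 = 1

0o16005502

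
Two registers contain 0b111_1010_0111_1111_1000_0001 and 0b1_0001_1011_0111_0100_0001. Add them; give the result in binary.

0b100011000011011011000010

Add column by column in base 2, right to left:
  1+1 = 0 carry 1
  0+0+1 = 1
  0+0 = 0
  0+0 = 0
  0+0 = 0
  0+0 = 0
  0+1 = 1
  1+0 = 1
  1+1 = 0 carry 1
  1+1+1 = 1 carry 1
  1+1+1 = 1 carry 1
  1+0+1 = 0 carry 1
  1+1+1 = 1 carry 1
  1+1+1 = 1 carry 1
  1+0+1 = 0 carry 1
  0+1+1 = 0 carry 1
  0+1+1 = 0 carry 1
  1+0+1 = 0 carry 1
  0+0+1 = 1
  1+0 = 1
  1+1 = 0 carry 1
  1+0+1 = 0 carry 1
  1+0+1 = 0 carry 1
  final carry 1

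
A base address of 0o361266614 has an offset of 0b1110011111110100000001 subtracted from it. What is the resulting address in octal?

0o342670213

0b1110011111110100000001 = 0o16376401 in octal.
Subtract column by column in base 8:
  4-1 → 3
  1-0 → 1
  6-4 → 2
  6-6 → 0
  6-7 → 7 (borrow)
  2-3-1 → 6 (borrow)
  1-6-1 → 2 (borrow)
  6-1-1 → 4
  3-0 → 3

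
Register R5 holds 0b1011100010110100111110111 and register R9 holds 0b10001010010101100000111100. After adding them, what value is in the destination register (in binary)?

0b11100110101100001000110011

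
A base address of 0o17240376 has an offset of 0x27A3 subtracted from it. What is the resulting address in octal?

0o17214533

0x27A3 = 0o23643 in octal.
Subtract column by column in base 8:
  6-3 → 3
  7-4 → 3
  3-6 → 5 (borrow)
  0-3-1 → 4 (borrow)
  4-2-1 → 1
  2-0 → 2
  7-0 → 7
  1-0 → 1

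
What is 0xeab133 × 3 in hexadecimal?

0x2c01399

Multiply each base-16 digit by 3, carrying:
  3×3 = 9 → write 9
  3×3 = 9 → write 9
  1×3 = 3 → write 3
  b×3 = 33 → write 1 carry 2
  a×3+2 = 32 → write 0 carry 2
  e×3+2 = 44 → write c carry 2
  remaining carry: 2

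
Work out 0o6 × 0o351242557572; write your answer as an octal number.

0o2567720236334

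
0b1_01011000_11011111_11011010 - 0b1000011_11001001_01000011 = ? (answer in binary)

0b1000101010001011010010111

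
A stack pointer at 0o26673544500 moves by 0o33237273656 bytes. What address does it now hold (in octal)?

0o62133040356

Add column by column in base 8, right to left:
  0+6 = 6
  0+5 = 5
  5+6 = 3 carry 1
  4+3+1 = 0 carry 1
  4+7+1 = 4 carry 1
  5+2+1 = 0 carry 1
  3+7+1 = 3 carry 1
  7+3+1 = 3 carry 1
  6+2+1 = 1 carry 1
  6+3+1 = 2 carry 1
  2+3+1 = 6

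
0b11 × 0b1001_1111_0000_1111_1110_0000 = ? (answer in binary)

0b1110111010010111110100000

Multiply each base-2 digit by 3, carrying:
  0×3 = 0 → write 0
  0×3 = 0 → write 0
  0×3 = 0 → write 0
  0×3 = 0 → write 0
  0×3 = 0 → write 0
  1×3 = 3 → write 1 carry 1
  1×3+1 = 4 → write 0 carry 2
  1×3+2 = 5 → write 1 carry 2
  1×3+2 = 5 → write 1 carry 2
  1×3+2 = 5 → write 1 carry 2
  1×3+2 = 5 → write 1 carry 2
  1×3+2 = 5 → write 1 carry 2
  0×3+2 = 2 → write 0 carry 1
  0×3+1 = 1 → write 1
  0×3 = 0 → write 0
  0×3 = 0 → write 0
  1×3 = 3 → write 1 carry 1
  1×3+1 = 4 → write 0 carry 2
  1×3+2 = 5 → write 1 carry 2
  1×3+2 = 5 → write 1 carry 2
  1×3+2 = 5 → write 1 carry 2
  0×3+2 = 2 → write 0 carry 1
  0×3+1 = 1 → write 1
  1×3 = 3 → write 1 carry 1
  remaining carry: 1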